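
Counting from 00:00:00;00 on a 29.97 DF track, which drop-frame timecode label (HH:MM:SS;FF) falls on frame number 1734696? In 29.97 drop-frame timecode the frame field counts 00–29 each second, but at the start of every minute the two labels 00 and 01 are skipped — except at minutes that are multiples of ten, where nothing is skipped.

Ten DF minutes hold 17982 frames, so frame 1734696 lies in block 96 (frames 1726272–1744253) with 8424 frames into that block.
The block's first minute is 1800 frames and the rest 1798 each; 8424 frames reaches minute 4, so 96 × 18 + 4 × 2 = 1736 labels have been skipped so far.
Adding those back, label number 1734696 + 1736 = 1736432 at 30 labels/s is 57881 s + 2 f = 16 h 4 min 41 s frame 2, i.e. 16:04:41;02.

16:04:41;02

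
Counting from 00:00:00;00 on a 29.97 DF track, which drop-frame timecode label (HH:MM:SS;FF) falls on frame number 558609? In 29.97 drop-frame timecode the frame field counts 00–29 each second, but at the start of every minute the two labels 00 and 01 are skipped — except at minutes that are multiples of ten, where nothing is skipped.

05:10:38;27

Ten DF minutes hold 17982 frames, so frame 558609 lies in block 31 (frames 557442–575423) with 1167 frames into that block.
The block's first minute is 1800 frames and the rest 1798 each; 1167 frames reaches minute 0, so 31 × 18 + 0 × 2 = 558 labels have been skipped so far.
Adding those back, label number 558609 + 558 = 559167 at 30 labels/s is 18638 s + 27 f = 5 h 10 min 38 s frame 27, i.e. 05:10:38;27.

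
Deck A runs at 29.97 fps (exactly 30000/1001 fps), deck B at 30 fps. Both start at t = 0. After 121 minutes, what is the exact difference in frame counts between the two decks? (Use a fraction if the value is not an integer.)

121 min = 7260 s.
A emits 30000/1001 × 7260 = 19800000/91 frames; B emits 30 × 7260 = 217800.
Difference = 19800/91 frames (≈ 217.5824); B is ahead of A.

19800/91 frames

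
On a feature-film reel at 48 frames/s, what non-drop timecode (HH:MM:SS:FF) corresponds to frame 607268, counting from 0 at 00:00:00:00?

03:30:51:20

607268 ÷ 48 = 12651 full seconds, remainder 20 frames.
12651 s = 3 h 30 min 51 s.
Timecode: 03:30:51:20.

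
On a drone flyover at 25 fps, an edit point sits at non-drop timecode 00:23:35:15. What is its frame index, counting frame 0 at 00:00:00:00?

Total seconds to the label: (0 × 3600 + 23 × 60 + 35) = 1415.
Frame index = 1415 × 25 + 15 = 35390.

35390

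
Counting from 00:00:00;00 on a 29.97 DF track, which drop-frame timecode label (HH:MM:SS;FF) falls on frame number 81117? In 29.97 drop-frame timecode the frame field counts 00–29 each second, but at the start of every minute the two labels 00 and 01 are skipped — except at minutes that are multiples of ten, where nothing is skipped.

00:45:06;19

Ten DF minutes hold 17982 frames, so frame 81117 lies in block 4 (frames 71928–89909) with 9189 frames into that block.
The block's first minute is 1800 frames and the rest 1798 each; 9189 frames reaches minute 5, so 4 × 18 + 5 × 2 = 82 labels have been skipped so far.
Adding those back, label number 81117 + 82 = 81199 at 30 labels/s is 2706 s + 19 f = 0 h 45 min 6 s frame 19, i.e. 00:45:06;19.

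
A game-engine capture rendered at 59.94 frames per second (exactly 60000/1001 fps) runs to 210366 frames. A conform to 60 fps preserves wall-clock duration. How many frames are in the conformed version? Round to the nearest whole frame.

210576 frames

Frames at target rate = 210366 × (60) / (60000/1001) = 105288183/500 ≈ 210576.366.
Nearest whole frame: 210576.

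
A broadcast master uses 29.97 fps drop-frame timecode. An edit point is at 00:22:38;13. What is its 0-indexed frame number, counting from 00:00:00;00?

40713

Complete 10-minute blocks: 2, each 17982 frames → 35964.
Remaining 2 whole minutes in the current block: 1800 + 1 × 1798 = 3598 frames.
Within the current minute: 38 × 30 + 13 − 2 = 1151 (labels ;00/;01 skipped at this minute). Total = 35964 + 3598 + 1151 = 40713.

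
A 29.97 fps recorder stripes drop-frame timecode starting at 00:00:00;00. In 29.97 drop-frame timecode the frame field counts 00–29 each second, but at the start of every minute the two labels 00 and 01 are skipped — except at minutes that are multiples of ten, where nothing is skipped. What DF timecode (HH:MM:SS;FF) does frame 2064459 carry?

Ten DF minutes hold 17982 frames, so frame 2064459 lies in block 114 (frames 2049948–2067929) with 14511 frames into that block.
The block's first minute is 1800 frames and the rest 1798 each; 14511 frames reaches minute 8, so 114 × 18 + 8 × 2 = 2068 labels have been skipped so far.
Adding those back, label number 2064459 + 2068 = 2066527 at 30 labels/s is 68884 s + 7 f = 19 h 8 min 4 s frame 7, i.e. 19:08:04;07.

19:08:04;07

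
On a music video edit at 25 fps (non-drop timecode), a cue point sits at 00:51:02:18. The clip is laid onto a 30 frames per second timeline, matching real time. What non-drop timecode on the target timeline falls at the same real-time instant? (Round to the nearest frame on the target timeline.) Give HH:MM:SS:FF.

00:51:02:22

Source frame index: (0×3600 + 51×60 + 2) × 25 + 18 = 76568.
Real time: 76568 / (25) = 76568/25 s.
Target frame: (76568/25) × (30) = 459408/5 ≈ 91881.600 → 91882.
At 30 labels/s: frame 91882 → 00:51:02:22.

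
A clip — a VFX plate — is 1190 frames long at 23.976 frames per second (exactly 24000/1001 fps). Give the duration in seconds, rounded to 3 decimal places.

Running time = 1190 × 1001/24000 = 119119/2400 s ≈ 49.633 s.

49.633 seconds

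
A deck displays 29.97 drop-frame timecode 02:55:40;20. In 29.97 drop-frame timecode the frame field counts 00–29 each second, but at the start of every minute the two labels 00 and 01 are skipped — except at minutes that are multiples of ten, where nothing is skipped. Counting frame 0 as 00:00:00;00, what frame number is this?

As if non-drop at 30 labels/s: (2 × 3600 + 55 × 60 + 40) × 30 + 20 = 316220.
Minute boundaries passed: 175; those not divisible by 10: 175 − 17 = 158; dropped labels = 2 × 158 = 316.
Actual frame index = 316220 − 316 = 315904.

315904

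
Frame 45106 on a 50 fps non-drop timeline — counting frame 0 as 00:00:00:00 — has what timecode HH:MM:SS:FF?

00:15:02:06

45106 ÷ 50 = 902 full seconds, remainder 6 frames.
902 s = 0 h 15 min 2 s.
Timecode: 00:15:02:06.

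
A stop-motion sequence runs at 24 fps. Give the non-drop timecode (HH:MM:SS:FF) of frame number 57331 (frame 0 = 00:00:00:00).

00:39:48:19

57331 ÷ 24 = 2388 full seconds, remainder 19 frames.
2388 s = 0 h 39 min 48 s.
Timecode: 00:39:48:19.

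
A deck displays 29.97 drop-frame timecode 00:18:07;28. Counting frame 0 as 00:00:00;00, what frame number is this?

As if non-drop at 30 labels/s: (0 × 3600 + 18 × 60 + 7) × 30 + 28 = 32638.
Minute boundaries passed: 18; those not divisible by 10: 18 − 1 = 17; dropped labels = 2 × 17 = 34.
Actual frame index = 32638 − 34 = 32604.

32604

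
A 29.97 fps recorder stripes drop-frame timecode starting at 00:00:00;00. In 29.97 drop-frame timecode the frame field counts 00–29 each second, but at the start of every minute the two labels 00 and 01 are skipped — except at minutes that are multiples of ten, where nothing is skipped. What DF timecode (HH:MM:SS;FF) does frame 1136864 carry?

Each 10-minute DF block holds 10 × 60 × 30 − 9 × 2 = 17982 frames. 1136864 ÷ 17982 → 63 full blocks, remainder 3998.
Within the partial block the first minute is 1800 frames and each further minute 1798, so 2 further minute boundaries passed. Total skipped labels = 18 × 63 + 2 × 2 = 1138.
Non-drop label index = 1136864 + 1138 = 1138002; at 30 labels/s that is 10:32:13:12, i.e. DF 10:32:13;12.

10:32:13;12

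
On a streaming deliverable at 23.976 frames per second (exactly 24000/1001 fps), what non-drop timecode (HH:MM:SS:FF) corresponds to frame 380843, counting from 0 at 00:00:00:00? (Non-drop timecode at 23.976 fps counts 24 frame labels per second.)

380843 ÷ 24 = 15868 full seconds, remainder 11 frames.
15868 s = 4 h 24 min 28 s.
Timecode: 04:24:28:11.

04:24:28:11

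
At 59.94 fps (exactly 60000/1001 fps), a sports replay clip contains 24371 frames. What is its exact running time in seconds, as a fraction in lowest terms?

24395371/60000 seconds

Running time = 24371 ÷ (60000/1001) = 24371 × 1001/60000 = 24395371/60000 s.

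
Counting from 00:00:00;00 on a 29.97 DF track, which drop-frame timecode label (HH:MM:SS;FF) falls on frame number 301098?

02:47:26;20

Ten DF minutes hold 17982 frames, so frame 301098 lies in block 16 (frames 287712–305693) with 13386 frames into that block.
The block's first minute is 1800 frames and the rest 1798 each; 13386 frames reaches minute 7, so 16 × 18 + 7 × 2 = 302 labels have been skipped so far.
Adding those back, label number 301098 + 302 = 301400 at 30 labels/s is 10046 s + 20 f = 2 h 47 min 26 s frame 20, i.e. 02:47:26;20.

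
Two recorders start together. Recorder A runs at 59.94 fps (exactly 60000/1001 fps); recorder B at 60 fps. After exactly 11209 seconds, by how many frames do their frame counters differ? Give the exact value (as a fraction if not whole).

61140/91 frames

A emits 60000/1001 × 11209 = 61140000/91 frames; B emits 60 × 11209 = 672540.
Difference = 61140/91 frames (≈ 671.8681); B is ahead of A.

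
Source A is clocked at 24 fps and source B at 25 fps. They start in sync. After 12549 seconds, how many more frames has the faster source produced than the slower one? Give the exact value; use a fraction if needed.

A emits 24 × 12549 = 301176 frames; B emits 25 × 12549 = 313725.
Difference = 12549 frames; B is ahead of A.

12549 frames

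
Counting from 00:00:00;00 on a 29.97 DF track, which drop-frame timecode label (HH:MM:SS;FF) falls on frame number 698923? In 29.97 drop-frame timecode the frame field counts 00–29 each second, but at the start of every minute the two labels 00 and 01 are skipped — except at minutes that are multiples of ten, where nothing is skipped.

06:28:40;23

Ten DF minutes hold 17982 frames, so frame 698923 lies in block 38 (frames 683316–701297) with 15607 frames into that block.
The block's first minute is 1800 frames and the rest 1798 each; 15607 frames reaches minute 8, so 38 × 18 + 8 × 2 = 700 labels have been skipped so far.
Adding those back, label number 698923 + 700 = 699623 at 30 labels/s is 23320 s + 23 f = 6 h 28 min 40 s frame 23, i.e. 06:28:40;23.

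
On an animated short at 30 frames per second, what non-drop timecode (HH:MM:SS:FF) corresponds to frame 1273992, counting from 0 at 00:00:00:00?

1273992 ÷ 30 = 42466 full seconds, remainder 12 frames.
42466 s = 11 h 47 min 46 s.
Timecode: 11:47:46:12.

11:47:46:12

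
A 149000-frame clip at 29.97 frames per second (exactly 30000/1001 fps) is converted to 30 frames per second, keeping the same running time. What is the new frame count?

149149 frames

Target frames = source frames × (target rate / source rate) = 149000 × (30)/(30000/1001) = 149000 × 1001/1000 = 149149.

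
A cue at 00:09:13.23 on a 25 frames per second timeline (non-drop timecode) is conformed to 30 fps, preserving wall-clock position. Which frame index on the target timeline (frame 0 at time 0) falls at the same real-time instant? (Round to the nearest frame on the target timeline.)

frame 16618

Source frame index: (0×3600 + 9×60 + 13) × 25 + 23 = 13848.
Real time: 13848 / (25) = 13848/25 s.
Target frame: (13848/25) × (30) = 83088/5 ≈ 16617.600 → 16618.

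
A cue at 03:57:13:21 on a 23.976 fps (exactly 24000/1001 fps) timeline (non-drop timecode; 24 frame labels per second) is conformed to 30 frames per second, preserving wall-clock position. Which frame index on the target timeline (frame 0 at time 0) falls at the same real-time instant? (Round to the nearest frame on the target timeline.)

frame 427443

Source frame index: (3×3600 + 57×60 + 13) × 24 + 21 = 341613.
Real time: 341613 / (24000/1001) = 113984871/8000 s.
Target frame: (113984871/8000) × (30) = 341954613/800 ≈ 427443.266 → 427443.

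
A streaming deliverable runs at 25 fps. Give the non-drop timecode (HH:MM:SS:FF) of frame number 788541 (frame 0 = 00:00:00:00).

788541 ÷ 25 = 31541 full seconds, remainder 16 frames.
31541 s = 8 h 45 min 41 s.
Timecode: 08:45:41:16.

08:45:41:16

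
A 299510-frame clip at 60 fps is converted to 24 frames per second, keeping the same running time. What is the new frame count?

119804 frames

Target frames = source frames × (target rate / source rate) = 299510 × (24)/(60) = 299510 × 2/5 = 119804.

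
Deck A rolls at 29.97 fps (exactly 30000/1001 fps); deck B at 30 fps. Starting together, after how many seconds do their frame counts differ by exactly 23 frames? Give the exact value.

The gap grows by |30 − 30000/1001| = 30/1001 frames per second.
Time for a 23-frame gap: 23 ÷ (30/1001) = 23023/30 s.

23023/30 seconds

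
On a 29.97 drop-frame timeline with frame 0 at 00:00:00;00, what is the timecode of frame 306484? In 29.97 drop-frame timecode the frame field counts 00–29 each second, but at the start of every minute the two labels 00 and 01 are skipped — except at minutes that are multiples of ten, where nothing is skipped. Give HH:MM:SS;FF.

Each 10-minute DF block holds 10 × 60 × 30 − 9 × 2 = 17982 frames. 306484 ÷ 17982 → 17 full blocks, remainder 790.
Within the partial block the first minute is 1800 frames and each further minute 1798, so 0 further minute boundaries passed. Total skipped labels = 18 × 17 + 2 × 0 = 306.
Non-drop label index = 306484 + 306 = 306790; at 30 labels/s that is 02:50:26:10, i.e. DF 02:50:26;10.

02:50:26;10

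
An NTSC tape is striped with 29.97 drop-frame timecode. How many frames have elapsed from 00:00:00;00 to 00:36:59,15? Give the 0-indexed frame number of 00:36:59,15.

As if non-drop at 30 labels/s: (0 × 3600 + 36 × 60 + 59) × 30 + 15 = 66585.
Minute boundaries passed: 36; those not divisible by 10: 36 − 3 = 33; dropped labels = 2 × 33 = 66.
Actual frame index = 66585 − 66 = 66519.

66519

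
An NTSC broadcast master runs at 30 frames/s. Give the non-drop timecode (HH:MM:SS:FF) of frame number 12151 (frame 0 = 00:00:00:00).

12151 ÷ 30 = 405 full seconds, remainder 1 frame.
405 s = 0 h 6 min 45 s.
Timecode: 00:06:45:01.

00:06:45:01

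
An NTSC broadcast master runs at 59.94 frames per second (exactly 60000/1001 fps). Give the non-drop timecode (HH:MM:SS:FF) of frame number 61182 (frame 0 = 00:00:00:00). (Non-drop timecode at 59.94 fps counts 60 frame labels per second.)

00:16:59:42

61182 ÷ 60 = 1019 full seconds, remainder 42 frames.
1019 s = 0 h 16 min 59 s.
Timecode: 00:16:59:42.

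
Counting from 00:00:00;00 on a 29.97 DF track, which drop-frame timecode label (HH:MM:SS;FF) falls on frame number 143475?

Each 10-minute DF block holds 10 × 60 × 30 − 9 × 2 = 17982 frames. 143475 ÷ 17982 → 7 full blocks, remainder 17601.
Within the partial block the first minute is 1800 frames and each further minute 1798, so 9 further minute boundaries passed. Total skipped labels = 18 × 7 + 2 × 9 = 144.
Non-drop label index = 143475 + 144 = 143619; at 30 labels/s that is 01:19:47:09, i.e. DF 01:19:47;09.

01:19:47;09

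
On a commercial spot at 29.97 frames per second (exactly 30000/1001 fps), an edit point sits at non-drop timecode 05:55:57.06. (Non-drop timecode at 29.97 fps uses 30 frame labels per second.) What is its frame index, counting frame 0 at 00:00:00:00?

frame 640716

Total seconds to the label: (5 × 3600 + 55 × 60 + 57) = 21357.
Frame index = 21357 × 30 + 6 = 640716.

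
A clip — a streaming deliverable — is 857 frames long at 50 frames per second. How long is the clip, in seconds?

17.14 seconds

Running time = 857 / (50) = 17.14 s.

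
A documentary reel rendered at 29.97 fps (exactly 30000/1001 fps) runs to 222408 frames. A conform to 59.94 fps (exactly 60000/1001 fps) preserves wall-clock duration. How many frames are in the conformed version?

Target frames = source frames × (target rate / source rate) = 222408 × (60000/1001)/(30000/1001) = 222408 × 2 = 444816.

444816 frames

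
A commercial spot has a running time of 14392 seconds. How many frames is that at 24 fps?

Frames = 14392 × 24 = 345408.

345408 frames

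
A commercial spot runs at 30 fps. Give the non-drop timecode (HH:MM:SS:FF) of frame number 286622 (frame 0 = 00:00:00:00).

02:39:14:02

286622 ÷ 30 = 9554 full seconds, remainder 2 frames.
9554 s = 2 h 39 min 14 s.
Timecode: 02:39:14:02.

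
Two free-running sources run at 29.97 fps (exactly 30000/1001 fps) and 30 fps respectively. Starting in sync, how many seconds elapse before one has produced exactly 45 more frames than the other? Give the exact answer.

The gap grows by |30 − 30000/1001| = 30/1001 frames per second.
Time for a 45-frame gap: 45 ÷ (30/1001) = 1501.5 s.

1501.5 seconds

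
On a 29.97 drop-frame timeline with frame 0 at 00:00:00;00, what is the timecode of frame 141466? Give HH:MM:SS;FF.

Each 10-minute DF block holds 10 × 60 × 30 − 9 × 2 = 17982 frames. 141466 ÷ 17982 → 7 full blocks, remainder 15592.
Within the partial block the first minute is 1800 frames and each further minute 1798, so 8 further minute boundaries passed. Total skipped labels = 18 × 7 + 2 × 8 = 142.
Non-drop label index = 141466 + 142 = 141608; at 30 labels/s that is 01:18:40:08, i.e. DF 01:18:40;08.

01:18:40;08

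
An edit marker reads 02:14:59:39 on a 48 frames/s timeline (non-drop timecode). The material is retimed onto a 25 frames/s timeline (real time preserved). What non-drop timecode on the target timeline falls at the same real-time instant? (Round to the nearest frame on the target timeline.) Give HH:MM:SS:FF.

02:14:59:20

Source frame index: (2×3600 + 14×60 + 59) × 48 + 39 = 388791.
Real time: 388791 / (48) = 129597/16 s.
Target frame: (129597/16) × (25) = 3239925/16 ≈ 202495.312 → 202495.
At 25 labels/s: frame 202495 → 02:14:59:20.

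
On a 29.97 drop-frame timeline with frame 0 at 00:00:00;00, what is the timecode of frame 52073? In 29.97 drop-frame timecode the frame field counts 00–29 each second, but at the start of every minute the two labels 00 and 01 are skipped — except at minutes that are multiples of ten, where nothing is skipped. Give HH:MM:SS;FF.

00:28:57;15

Each 10-minute DF block holds 10 × 60 × 30 − 9 × 2 = 17982 frames. 52073 ÷ 17982 → 2 full blocks, remainder 16109.
Within the partial block the first minute is 1800 frames and each further minute 1798, so 8 further minute boundaries passed. Total skipped labels = 18 × 2 + 2 × 8 = 52.
Non-drop label index = 52073 + 52 = 52125; at 30 labels/s that is 00:28:57:15, i.e. DF 00:28:57;15.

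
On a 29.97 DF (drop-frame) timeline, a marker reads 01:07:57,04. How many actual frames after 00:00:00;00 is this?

122192

Complete 10-minute blocks: 6, each 17982 frames → 107892.
Remaining 7 whole minutes in the current block: 1800 + 6 × 1798 = 12588 frames.
Within the current minute: 57 × 30 + 4 − 2 = 1712 (labels ;00/;01 skipped at this minute). Total = 107892 + 12588 + 1712 = 122192.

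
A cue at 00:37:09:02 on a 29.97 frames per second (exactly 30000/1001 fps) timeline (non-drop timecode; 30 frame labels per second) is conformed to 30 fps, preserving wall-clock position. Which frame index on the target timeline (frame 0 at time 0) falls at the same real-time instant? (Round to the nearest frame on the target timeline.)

Source frame index: (0×3600 + 37×60 + 9) × 30 + 2 = 66872.
Real time: 66872 / (30000/1001) = 8367359/3750 s.
Target frame: (8367359/3750) × (30) = 8367359/125 ≈ 66938.872 → 66939.

frame 66939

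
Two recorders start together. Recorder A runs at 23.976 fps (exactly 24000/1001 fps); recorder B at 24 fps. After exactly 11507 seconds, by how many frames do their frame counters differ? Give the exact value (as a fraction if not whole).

A emits 24000/1001 × 11507 = 276168000/1001 frames; B emits 24 × 11507 = 276168.
Difference = 276168/1001 frames (≈ 275.8921); B is ahead of A.

276168/1001 frames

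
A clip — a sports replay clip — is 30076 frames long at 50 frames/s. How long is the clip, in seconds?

Running time = 30076 / (50) = 601.52 s.

601.52 seconds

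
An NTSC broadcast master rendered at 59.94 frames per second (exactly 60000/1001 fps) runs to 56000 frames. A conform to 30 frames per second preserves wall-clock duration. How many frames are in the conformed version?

28028 frames

Target frames = source frames × (target rate / source rate) = 56000 × (30)/(60000/1001) = 56000 × 1001/2000 = 28028.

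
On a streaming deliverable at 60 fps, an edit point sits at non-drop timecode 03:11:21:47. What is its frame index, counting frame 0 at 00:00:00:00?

Total seconds to the label: (3 × 3600 + 11 × 60 + 21) = 11481.
Frame index = 11481 × 60 + 47 = 688907.

frame 688907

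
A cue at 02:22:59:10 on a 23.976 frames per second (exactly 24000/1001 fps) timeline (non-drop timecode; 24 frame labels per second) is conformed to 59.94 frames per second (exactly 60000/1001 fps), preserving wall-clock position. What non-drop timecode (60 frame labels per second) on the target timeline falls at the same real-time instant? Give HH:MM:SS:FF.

02:22:59:25

Source frame index: (2×3600 + 22×60 + 59) × 24 + 10 = 205906.
Real time: 205906 / (24000/1001) = 103055953/12000 s.
Target frame: (103055953/12000) × (60000/1001) = 514765.
At 60 labels/s: frame 514765 → 02:22:59:25.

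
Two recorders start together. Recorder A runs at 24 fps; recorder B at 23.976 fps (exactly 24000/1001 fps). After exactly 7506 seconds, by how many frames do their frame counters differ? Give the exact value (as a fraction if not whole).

180144/1001 frames

A emits 24 × 7506 = 180144 frames; B emits 24000/1001 × 7506 = 180144000/1001.
Difference = 180144/1001 frames (≈ 179.9640); B is behind A.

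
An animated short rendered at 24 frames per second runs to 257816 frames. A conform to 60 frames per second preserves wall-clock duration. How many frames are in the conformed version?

Target frames = source frames × (target rate / source rate) = 257816 × (60)/(24) = 257816 × 5/2 = 644540.

644540 frames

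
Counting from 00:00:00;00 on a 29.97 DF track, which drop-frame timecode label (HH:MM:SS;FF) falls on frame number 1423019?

13:11:21;13

Each 10-minute DF block holds 10 × 60 × 30 − 9 × 2 = 17982 frames. 1423019 ÷ 17982 → 79 full blocks, remainder 2441.
Within the partial block the first minute is 1800 frames and each further minute 1798, so 1 further minute boundary passed. Total skipped labels = 18 × 79 + 2 × 1 = 1424.
Non-drop label index = 1423019 + 1424 = 1424443; at 30 labels/s that is 13:11:21:13, i.e. DF 13:11:21;13.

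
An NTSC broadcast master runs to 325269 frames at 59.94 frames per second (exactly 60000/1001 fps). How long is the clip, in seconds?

Running time = 325269 / (60000/1001) = 5426.57115 s.

5426.57115 seconds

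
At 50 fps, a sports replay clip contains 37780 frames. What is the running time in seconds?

755.6 seconds

Running time = 37780 / (50) = 755.6 s.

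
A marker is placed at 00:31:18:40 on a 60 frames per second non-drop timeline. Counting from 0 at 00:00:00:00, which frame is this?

frame 112720

Total seconds to the label: (0 × 3600 + 31 × 60 + 18) = 1878.
Frame index = 1878 × 60 + 40 = 112720.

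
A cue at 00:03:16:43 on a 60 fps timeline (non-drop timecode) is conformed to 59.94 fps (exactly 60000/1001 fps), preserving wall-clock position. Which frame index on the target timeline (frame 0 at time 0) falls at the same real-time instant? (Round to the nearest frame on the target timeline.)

Source frame index: (0×3600 + 3×60 + 16) × 60 + 43 = 11803.
Real time: 11803 / (60) = 11803/60 s.
Target frame: (11803/60) × (60000/1001) = 1073000/91 ≈ 11791.209 → 11791.

frame 11791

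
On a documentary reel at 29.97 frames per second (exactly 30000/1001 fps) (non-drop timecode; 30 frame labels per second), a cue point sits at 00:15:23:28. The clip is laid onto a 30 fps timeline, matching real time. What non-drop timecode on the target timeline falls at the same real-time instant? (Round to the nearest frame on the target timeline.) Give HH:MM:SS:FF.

Source frame index: (0×3600 + 15×60 + 23) × 30 + 28 = 27718.
Real time: 27718 / (30000/1001) = 13872859/15000 s.
Target frame: (13872859/15000) × (30) = 13872859/500 ≈ 27745.718 → 27746.
At 30 labels/s: frame 27746 → 00:15:24:26.

00:15:24:26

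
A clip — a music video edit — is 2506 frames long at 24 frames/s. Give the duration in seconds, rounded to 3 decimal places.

104.417 seconds

Running time = 2506 × 1/24 = 1253/12 s ≈ 104.417 s.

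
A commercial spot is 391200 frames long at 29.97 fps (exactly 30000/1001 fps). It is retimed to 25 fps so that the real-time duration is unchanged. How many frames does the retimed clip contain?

Target frames = source frames × (target rate / source rate) = 391200 × (25)/(30000/1001) = 391200 × 1001/1200 = 326326.

326326 frames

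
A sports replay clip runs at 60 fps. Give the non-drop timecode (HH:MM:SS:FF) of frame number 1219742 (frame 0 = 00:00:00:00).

05:38:49:02

1219742 ÷ 60 = 20329 full seconds, remainder 2 frames.
20329 s = 5 h 38 min 49 s.
Timecode: 05:38:49:02.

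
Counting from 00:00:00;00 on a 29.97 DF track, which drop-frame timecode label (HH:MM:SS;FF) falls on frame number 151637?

01:24:19;19

Ten DF minutes hold 17982 frames, so frame 151637 lies in block 8 (frames 143856–161837) with 7781 frames into that block.
The block's first minute is 1800 frames and the rest 1798 each; 7781 frames reaches minute 4, so 8 × 18 + 4 × 2 = 152 labels have been skipped so far.
Adding those back, label number 151637 + 152 = 151789 at 30 labels/s is 5059 s + 19 f = 1 h 24 min 19 s frame 19, i.e. 01:24:19;19.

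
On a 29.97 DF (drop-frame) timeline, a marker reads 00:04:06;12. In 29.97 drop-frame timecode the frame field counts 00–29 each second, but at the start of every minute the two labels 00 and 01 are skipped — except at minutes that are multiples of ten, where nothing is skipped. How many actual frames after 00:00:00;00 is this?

As if non-drop at 30 labels/s: (0 × 3600 + 4 × 60 + 6) × 30 + 12 = 7392.
Minute boundaries passed: 4; those not divisible by 10: 4 − 0 = 4; dropped labels = 2 × 4 = 8.
Actual frame index = 7392 − 8 = 7384.

7384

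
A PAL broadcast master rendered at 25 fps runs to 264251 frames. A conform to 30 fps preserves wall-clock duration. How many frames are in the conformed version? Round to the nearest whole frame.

Frames at target rate = 264251 × (30) / (25) = 1585506/5 ≈ 317101.200.
Nearest whole frame: 317101.

317101 frames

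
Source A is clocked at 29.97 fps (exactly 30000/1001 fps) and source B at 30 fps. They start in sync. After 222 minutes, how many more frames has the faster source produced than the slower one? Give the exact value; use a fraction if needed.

399600/1001 frames

222 min = 13320 s.
A emits 30000/1001 × 13320 = 399600000/1001 frames; B emits 30 × 13320 = 399600.
Difference = 399600/1001 frames (≈ 399.2008); B is ahead of A.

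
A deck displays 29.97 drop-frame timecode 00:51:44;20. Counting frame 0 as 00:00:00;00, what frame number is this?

Complete 10-minute blocks: 5, each 17982 frames → 89910.
Remaining 1 whole minute in the current block: 1800 + 0 × 1798 = 1800 frames.
Within the current minute: 44 × 30 + 20 − 2 = 1338 (labels ;00/;01 skipped at this minute). Total = 89910 + 1800 + 1338 = 93048.

93048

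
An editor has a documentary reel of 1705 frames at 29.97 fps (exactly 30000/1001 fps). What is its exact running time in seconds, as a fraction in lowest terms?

341341/6000 seconds

Running time = 1705 ÷ (30000/1001) = 1705 × 1001/30000 = 341341/6000 s.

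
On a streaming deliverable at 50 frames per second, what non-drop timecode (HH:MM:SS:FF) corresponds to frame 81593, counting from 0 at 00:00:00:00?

00:27:11:43

81593 ÷ 50 = 1631 full seconds, remainder 43 frames.
1631 s = 0 h 27 min 11 s.
Timecode: 00:27:11:43.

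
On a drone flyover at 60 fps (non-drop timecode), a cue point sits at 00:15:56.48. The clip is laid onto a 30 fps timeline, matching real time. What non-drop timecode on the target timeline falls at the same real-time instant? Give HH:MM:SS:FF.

Source frame index: (0×3600 + 15×60 + 56) × 60 + 48 = 57408.
Real time: 57408 / (60) = 4784/5 s.
Target frame: (4784/5) × (30) = 28704.
At 30 labels/s: frame 28704 → 00:15:56:24.

00:15:56:24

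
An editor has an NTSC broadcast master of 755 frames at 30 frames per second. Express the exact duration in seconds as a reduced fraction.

151/6 seconds

Running time = 755 ÷ (30) = 755 × 1/30 = 151/6 s.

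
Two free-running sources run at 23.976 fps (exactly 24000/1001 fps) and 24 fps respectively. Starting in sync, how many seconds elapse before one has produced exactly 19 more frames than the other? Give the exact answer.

19019/24 seconds

The gap grows by |24 − 24000/1001| = 24/1001 frames per second.
Time for a 19-frame gap: 19 ÷ (24/1001) = 19019/24 s.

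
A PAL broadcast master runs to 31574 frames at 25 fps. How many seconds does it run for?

Running time = 31574 / (25) = 1262.96 s.

1262.96 seconds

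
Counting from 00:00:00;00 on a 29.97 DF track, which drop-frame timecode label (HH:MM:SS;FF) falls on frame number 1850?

Each 10-minute DF block holds 10 × 60 × 30 − 9 × 2 = 17982 frames. 1850 ÷ 17982 → 0 full blocks, remainder 1850.
Within the partial block the first minute is 1800 frames and each further minute 1798, so 1 further minute boundary passed. Total skipped labels = 18 × 0 + 2 × 1 = 2.
Non-drop label index = 1850 + 2 = 1852; at 30 labels/s that is 00:01:01:22, i.e. DF 00:01:01;22.

00:01:01;22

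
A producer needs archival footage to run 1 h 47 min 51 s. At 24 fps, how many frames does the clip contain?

1 h 47 min 51 s = 6471 s.
Frames = 6471 × 24 = 155304.

155304 frames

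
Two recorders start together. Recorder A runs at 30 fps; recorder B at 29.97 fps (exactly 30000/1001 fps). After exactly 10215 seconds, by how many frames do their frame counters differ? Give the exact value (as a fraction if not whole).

A emits 30 × 10215 = 306450 frames; B emits 30000/1001 × 10215 = 306450000/1001.
Difference = 306450/1001 frames (≈ 306.1439); B is behind A.

306450/1001 frames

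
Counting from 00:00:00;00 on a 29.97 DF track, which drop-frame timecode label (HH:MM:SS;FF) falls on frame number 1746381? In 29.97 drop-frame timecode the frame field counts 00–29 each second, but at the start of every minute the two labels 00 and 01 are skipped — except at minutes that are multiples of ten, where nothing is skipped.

16:11:10;29

Each 10-minute DF block holds 10 × 60 × 30 − 9 × 2 = 17982 frames. 1746381 ÷ 17982 → 97 full blocks, remainder 2127.
Within the partial block the first minute is 1800 frames and each further minute 1798, so 1 further minute boundary passed. Total skipped labels = 18 × 97 + 2 × 1 = 1748.
Non-drop label index = 1746381 + 1748 = 1748129; at 30 labels/s that is 16:11:10:29, i.e. DF 16:11:10;29.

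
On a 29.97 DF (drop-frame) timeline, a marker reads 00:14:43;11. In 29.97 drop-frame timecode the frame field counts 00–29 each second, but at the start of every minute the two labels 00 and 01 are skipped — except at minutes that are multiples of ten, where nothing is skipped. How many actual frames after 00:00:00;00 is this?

26475

Complete 10-minute blocks: 1, each 17982 frames → 17982.
Remaining 4 whole minutes in the current block: 1800 + 3 × 1798 = 7194 frames.
Within the current minute: 43 × 30 + 11 − 2 = 1299 (labels ;00/;01 skipped at this minute). Total = 17982 + 7194 + 1299 = 26475.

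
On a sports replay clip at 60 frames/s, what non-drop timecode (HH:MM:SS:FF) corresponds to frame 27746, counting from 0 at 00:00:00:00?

00:07:42:26

27746 ÷ 60 = 462 full seconds, remainder 26 frames.
462 s = 0 h 7 min 42 s.
Timecode: 00:07:42:26.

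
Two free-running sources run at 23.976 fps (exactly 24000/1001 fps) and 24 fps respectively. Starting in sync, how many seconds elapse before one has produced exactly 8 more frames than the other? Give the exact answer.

1001/3 seconds

The gap grows by |24 − 24000/1001| = 24/1001 frames per second.
Time for a 8-frame gap: 8 ÷ (24/1001) = 1001/3 s.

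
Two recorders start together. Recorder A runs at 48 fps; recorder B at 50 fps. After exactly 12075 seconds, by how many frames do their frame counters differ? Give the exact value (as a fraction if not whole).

A emits 48 × 12075 = 579600 frames; B emits 50 × 12075 = 603750.
Difference = 24150 frames; B is ahead of A.

24150 frames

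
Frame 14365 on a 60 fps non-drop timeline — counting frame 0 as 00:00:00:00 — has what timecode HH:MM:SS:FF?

00:03:59:25

14365 ÷ 60 = 239 full seconds, remainder 25 frames.
239 s = 0 h 3 min 59 s.
Timecode: 00:03:59:25.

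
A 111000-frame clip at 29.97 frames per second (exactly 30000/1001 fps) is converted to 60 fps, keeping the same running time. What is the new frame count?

222222 frames

Target frames = source frames × (target rate / source rate) = 111000 × (60)/(30000/1001) = 111000 × 1001/500 = 222222.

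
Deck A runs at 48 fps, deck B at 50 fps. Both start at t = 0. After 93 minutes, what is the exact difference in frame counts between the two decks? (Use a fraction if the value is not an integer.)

11160 frames

93 min = 5580 s.
A emits 48 × 5580 = 267840 frames; B emits 50 × 5580 = 279000.
Difference = 11160 frames; B is ahead of A.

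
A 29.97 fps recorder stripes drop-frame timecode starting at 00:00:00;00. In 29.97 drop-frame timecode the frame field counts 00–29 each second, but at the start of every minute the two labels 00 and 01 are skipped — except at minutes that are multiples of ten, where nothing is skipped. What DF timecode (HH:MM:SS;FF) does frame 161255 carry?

01:29:40;17

Each 10-minute DF block holds 10 × 60 × 30 − 9 × 2 = 17982 frames. 161255 ÷ 17982 → 8 full blocks, remainder 17399.
Within the partial block the first minute is 1800 frames and each further minute 1798, so 9 further minute boundaries passed. Total skipped labels = 18 × 8 + 2 × 9 = 162.
Non-drop label index = 161255 + 162 = 161417; at 30 labels/s that is 01:29:40:17, i.e. DF 01:29:40;17.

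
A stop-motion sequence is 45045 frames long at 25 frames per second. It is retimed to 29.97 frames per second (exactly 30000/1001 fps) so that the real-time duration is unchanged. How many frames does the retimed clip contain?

Target frames = source frames × (target rate / source rate) = 45045 × (30000/1001)/(25) = 45045 × 1200/1001 = 54000.

54000 frames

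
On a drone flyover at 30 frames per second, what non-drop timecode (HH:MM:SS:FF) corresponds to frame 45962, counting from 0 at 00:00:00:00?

45962 ÷ 30 = 1532 full seconds, remainder 2 frames.
1532 s = 0 h 25 min 32 s.
Timecode: 00:25:32:02.

00:25:32:02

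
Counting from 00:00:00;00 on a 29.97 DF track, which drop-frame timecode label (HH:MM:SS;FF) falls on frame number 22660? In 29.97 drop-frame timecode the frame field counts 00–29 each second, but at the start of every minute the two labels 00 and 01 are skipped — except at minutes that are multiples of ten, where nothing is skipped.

00:12:36;02

Each 10-minute DF block holds 10 × 60 × 30 − 9 × 2 = 17982 frames. 22660 ÷ 17982 → 1 full block, remainder 4678.
Within the partial block the first minute is 1800 frames and each further minute 1798, so 2 further minute boundaries passed. Total skipped labels = 18 × 1 + 2 × 2 = 22.
Non-drop label index = 22660 + 22 = 22682; at 30 labels/s that is 00:12:36:02, i.e. DF 00:12:36;02.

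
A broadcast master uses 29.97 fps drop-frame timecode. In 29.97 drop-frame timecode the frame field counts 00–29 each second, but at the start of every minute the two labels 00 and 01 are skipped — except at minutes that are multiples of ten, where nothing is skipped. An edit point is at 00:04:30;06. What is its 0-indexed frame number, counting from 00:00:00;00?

Complete 10-minute blocks: 0, each 17982 frames → 0.
Remaining 4 whole minutes in the current block: 1800 + 3 × 1798 = 7194 frames.
Within the current minute: 30 × 30 + 6 − 2 = 904 (labels ;00/;01 skipped at this minute). Total = 0 + 7194 + 904 = 8098.

8098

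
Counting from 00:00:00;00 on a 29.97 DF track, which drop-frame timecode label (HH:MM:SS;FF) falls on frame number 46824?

Each 10-minute DF block holds 10 × 60 × 30 − 9 × 2 = 17982 frames. 46824 ÷ 17982 → 2 full blocks, remainder 10860.
Within the partial block the first minute is 1800 frames and each further minute 1798, so 6 further minute boundaries passed. Total skipped labels = 18 × 2 + 2 × 6 = 48.
Non-drop label index = 46824 + 48 = 46872; at 30 labels/s that is 00:26:02:12, i.e. DF 00:26:02;12.

00:26:02;12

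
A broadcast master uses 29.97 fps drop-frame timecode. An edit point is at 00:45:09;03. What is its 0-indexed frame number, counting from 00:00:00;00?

Complete 10-minute blocks: 4, each 17982 frames → 71928.
Remaining 5 whole minutes in the current block: 1800 + 4 × 1798 = 8992 frames.
Within the current minute: 9 × 30 + 3 − 2 = 271 (labels ;00/;01 skipped at this minute). Total = 71928 + 8992 + 271 = 81191.

81191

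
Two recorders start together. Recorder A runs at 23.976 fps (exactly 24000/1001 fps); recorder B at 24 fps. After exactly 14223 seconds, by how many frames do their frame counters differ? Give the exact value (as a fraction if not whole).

A emits 24000/1001 × 14223 = 31032000/91 frames; B emits 24 × 14223 = 341352.
Difference = 31032/91 frames (≈ 341.0110); B is ahead of A.

31032/91 frames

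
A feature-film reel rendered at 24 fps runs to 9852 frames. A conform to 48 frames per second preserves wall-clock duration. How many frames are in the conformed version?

19704 frames

Target frames = source frames × (target rate / source rate) = 9852 × (48)/(24) = 9852 × 2 = 19704.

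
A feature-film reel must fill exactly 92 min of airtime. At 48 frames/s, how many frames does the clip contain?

264960 frames

92 min = 5520 s.
Frames = 5520 × 48 = 264960.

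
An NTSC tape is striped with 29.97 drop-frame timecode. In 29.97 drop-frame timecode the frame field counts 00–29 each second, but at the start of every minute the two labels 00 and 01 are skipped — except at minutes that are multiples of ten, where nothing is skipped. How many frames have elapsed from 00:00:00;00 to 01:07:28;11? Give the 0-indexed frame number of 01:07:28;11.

121329

As if non-drop at 30 labels/s: (1 × 3600 + 7 × 60 + 28) × 30 + 11 = 121451.
Minute boundaries passed: 67; those not divisible by 10: 67 − 6 = 61; dropped labels = 2 × 61 = 122.
Actual frame index = 121451 − 122 = 121329.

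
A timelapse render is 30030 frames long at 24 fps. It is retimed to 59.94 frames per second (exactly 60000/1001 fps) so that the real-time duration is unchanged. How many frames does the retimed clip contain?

75000 frames

Target frames = source frames × (target rate / source rate) = 30030 × (60000/1001)/(24) = 30030 × 2500/1001 = 75000.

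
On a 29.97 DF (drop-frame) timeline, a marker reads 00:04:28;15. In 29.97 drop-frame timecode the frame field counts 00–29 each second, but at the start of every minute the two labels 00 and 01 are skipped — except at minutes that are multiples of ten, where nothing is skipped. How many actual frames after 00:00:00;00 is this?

Complete 10-minute blocks: 0, each 17982 frames → 0.
Remaining 4 whole minutes in the current block: 1800 + 3 × 1798 = 7194 frames.
Within the current minute: 28 × 30 + 15 − 2 = 853 (labels ;00/;01 skipped at this minute). Total = 0 + 7194 + 853 = 8047.

8047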